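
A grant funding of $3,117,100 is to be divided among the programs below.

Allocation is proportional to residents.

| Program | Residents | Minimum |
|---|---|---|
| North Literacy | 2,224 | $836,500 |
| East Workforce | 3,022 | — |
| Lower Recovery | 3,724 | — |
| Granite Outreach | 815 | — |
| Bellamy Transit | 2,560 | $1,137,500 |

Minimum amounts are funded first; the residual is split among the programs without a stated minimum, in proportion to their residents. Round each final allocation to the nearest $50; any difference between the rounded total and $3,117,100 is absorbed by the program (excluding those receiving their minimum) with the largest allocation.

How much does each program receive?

Guaranteed amounts: North Literacy $836,500; Bellamy Transit $1,137,500. Residual $1,143,100.
Residual split over remaining residents 7,561: East Workforce 456,877.16 → $456,900; Lower Recovery 563,008.12 → $563,000; Granite Outreach 123,214.72 → $123,200.

North Literacy: $836,500 | East Workforce: $456,900 | Lower Recovery: $563,000 | Granite Outreach: $123,200 | Bellamy Transit: $1,137,500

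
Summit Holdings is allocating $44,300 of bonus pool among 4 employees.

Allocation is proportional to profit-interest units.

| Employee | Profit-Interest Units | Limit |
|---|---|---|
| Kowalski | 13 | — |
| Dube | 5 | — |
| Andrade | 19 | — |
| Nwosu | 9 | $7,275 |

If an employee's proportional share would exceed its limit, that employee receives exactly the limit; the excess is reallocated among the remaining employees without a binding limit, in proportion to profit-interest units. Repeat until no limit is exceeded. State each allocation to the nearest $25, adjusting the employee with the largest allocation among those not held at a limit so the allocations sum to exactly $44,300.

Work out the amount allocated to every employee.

Combined profit-interest units = 46.
Proportional shares (ignoring caps): Kowalski 12,519.57; Dube 4,815.22; Andrade 18,297.83; Nwosu 8,667.39.
Capped: Nwosu ($7,275); remaining pool $37,025 reallocated over remaining profit-interest units 37.
Remaining shares: Kowalski 13,008.78 → $13,000; Dube 5,003.38 → $5,000; Andrade 19,012.84 → $19,025.

Kowalski: $13,000; Dube: $5,000; Andrade: $19,025; Nwosu: $7,275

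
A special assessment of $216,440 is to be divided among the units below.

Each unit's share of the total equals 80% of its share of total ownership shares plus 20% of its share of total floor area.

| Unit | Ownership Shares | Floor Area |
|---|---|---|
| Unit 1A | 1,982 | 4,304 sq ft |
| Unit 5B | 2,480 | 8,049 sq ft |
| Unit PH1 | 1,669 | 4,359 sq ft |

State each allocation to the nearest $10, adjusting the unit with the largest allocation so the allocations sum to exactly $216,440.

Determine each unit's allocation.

Ownership shares total 6,131; floor area total 16,712.
Composite weights (80% ownership shares + 20% floor area): Unit 1A 0.3101; Unit 5B 0.4199; Unit PH1 0.2699.
Raw shares: Unit 1A 67,124.11; Unit 5B 90,889.08; Unit PH1 58,426.81.
At nearest $10: Unit 1A $67,120; Unit 5B $90,890; Unit PH1 $58,430. Sum = $216,440.
Rounded total matches; no reconciliation needed.

Unit 1A: $67,120; Unit 5B: $90,890; Unit PH1: $58,430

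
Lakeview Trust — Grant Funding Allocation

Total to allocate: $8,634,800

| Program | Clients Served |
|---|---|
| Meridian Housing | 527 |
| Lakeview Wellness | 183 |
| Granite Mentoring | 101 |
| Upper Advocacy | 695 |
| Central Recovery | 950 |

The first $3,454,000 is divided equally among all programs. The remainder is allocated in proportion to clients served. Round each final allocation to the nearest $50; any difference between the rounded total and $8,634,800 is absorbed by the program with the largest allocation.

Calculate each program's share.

Meridian Housing: $1,802,500 · Lakeview Wellness: $1,076,850 · Granite Mentoring: $903,850 · Upper Advocacy: $2,156,850 · Central Recovery: $2,694,750

$3,454,000 shared equally gives $690,800 per program.
Remainder $5,180,800 by clients served (total 2,456): Meridian Housing 1,111,678.18 → $1,111,700; Lakeview Wellness 386,028.66 → $386,050; Granite Mentoring 213,054.07 → $213,050; Upper Advocacy 1,466,065.15 → $1,466,050; Central Recovery 2,003,973.94 → $2,003,950.
Totals: Meridian Housing $690,800 + $1,111,700 = $1,802,500; Lakeview Wellness $690,800 + $386,050 = $1,076,850; Granite Mentoring $690,800 + $213,050 = $903,850; Upper Advocacy $690,800 + $1,466,050 = $2,156,850; Central Recovery $690,800 + $2,003,950 = $2,694,750.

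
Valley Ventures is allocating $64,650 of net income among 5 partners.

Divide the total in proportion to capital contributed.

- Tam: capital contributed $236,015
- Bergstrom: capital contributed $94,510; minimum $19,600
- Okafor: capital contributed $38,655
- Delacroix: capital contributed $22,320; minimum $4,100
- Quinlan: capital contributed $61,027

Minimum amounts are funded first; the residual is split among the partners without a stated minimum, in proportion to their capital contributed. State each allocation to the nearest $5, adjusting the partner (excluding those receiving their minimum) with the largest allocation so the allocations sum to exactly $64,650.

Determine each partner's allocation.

Tam: $28,790; Bergstrom: $19,600; Okafor: $4,715; Delacroix: $4,100; Quinlan: $7,445

Minimums first: Bergstrom $19,600; Delacroix $4,100. Remaining pool $40,950.
Remaining pool split over remaining capital contributed 335,697: Tam 28,790.29 → $28,790; Okafor 4,715.33 → $4,715; Quinlan 7,444.38 → $7,445.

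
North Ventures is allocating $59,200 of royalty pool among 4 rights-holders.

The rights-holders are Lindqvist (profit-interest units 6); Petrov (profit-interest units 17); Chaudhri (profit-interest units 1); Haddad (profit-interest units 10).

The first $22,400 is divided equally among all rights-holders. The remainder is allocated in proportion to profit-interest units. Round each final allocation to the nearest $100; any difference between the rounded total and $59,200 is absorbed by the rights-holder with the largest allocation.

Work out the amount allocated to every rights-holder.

Equal tier: $22,400 ÷ 4 = $5,600 apiece.
Remainder $36,800 by profit-interest units (total 34): Lindqvist 6,494.12 → $6,500; Petrov 18,400.00 → $18,400; Chaudhri 1,082.35 → $1,100; Haddad 10,823.53 → $10,800.
Totals: Lindqvist $5,600 + $6,500 = $12,100; Petrov $5,600 + $18,400 = $24,000; Chaudhri $5,600 + $1,100 = $6,700; Haddad $5,600 + $10,800 = $16,400.

Lindqvist: $12,100 · Petrov: $24,000 · Chaudhri: $6,700 · Haddad: $16,400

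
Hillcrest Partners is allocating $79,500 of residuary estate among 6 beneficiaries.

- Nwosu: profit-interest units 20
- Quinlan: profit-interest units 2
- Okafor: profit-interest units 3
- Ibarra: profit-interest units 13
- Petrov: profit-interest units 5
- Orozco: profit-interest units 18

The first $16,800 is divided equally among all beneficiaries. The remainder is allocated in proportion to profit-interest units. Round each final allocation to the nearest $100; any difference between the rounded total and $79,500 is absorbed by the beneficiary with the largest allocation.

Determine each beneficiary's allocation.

$16,800 shared equally gives $2,800 per beneficiary.
Remainder $62,700 by profit-interest units (total 61): Nwosu 20,557.38 → $20,600; Quinlan 2,055.74 → $2,100; Okafor 3,083.61 → $3,100; Ibarra 13,362.30 → $13,400; Petrov 5,139.34 → $5,100; Orozco 18,501.64 → $18,500.
Rounding difference −$100 on remainder applied to Nwosu.
Totals: Nwosu $2,800 + $20,500 = $23,300; Quinlan $2,800 + $2,100 = $4,900; Okafor $2,800 + $3,100 = $5,900; Ibarra $2,800 + $13,400 = $16,200; Petrov $2,800 + $5,100 = $7,900; Orozco $2,800 + $18,500 = $21,300.

Nwosu: $23,300; Quinlan: $4,900; Okafor: $5,900; Ibarra: $16,200; Petrov: $7,900; Orozco: $21,300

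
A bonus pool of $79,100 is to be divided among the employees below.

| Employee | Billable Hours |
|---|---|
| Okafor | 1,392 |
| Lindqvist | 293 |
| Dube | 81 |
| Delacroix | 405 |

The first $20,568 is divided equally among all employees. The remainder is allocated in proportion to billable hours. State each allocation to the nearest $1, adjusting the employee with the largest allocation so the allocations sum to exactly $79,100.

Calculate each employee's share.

First tranche $20,568 split equally: $5,142 each.
Remainder $58,532 by billable hours (total 2,171): Okafor 37,529.4998 → $37,529; Lindqvist 7,899.53 → $7,900; Dube 2,183.83 → $2,184; Delacroix 10,919.14 → $10,919.
Totals: Okafor $5,142 + $37,529 = $42,671; Lindqvist $5,142 + $7,900 = $13,042; Dube $5,142 + $2,184 = $7,326; Delacroix $5,142 + $10,919 = $16,061.

Okafor: $42,671 | Lindqvist: $13,042 | Dube: $7,326 | Delacroix: $16,061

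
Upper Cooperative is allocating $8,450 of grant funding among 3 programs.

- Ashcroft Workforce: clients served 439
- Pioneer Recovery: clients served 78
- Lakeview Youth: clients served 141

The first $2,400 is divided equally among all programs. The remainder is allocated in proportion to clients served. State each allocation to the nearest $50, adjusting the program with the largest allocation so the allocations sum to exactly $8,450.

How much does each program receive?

Ashcroft Workforce: $4,850 · Pioneer Recovery: $1,500 · Lakeview Youth: $2,100

$2,400 shared equally gives $800 per program.
Remainder $6,050 by clients served (total 658): Ashcroft Workforce 4,036.40 → $4,050; Pioneer Recovery 717.17 → $700; Lakeview Youth 1,296.43 → $1,300.
Totals: Ashcroft Workforce $800 + $4,050 = $4,850; Pioneer Recovery $800 + $700 = $1,500; Lakeview Youth $800 + $1,300 = $2,100.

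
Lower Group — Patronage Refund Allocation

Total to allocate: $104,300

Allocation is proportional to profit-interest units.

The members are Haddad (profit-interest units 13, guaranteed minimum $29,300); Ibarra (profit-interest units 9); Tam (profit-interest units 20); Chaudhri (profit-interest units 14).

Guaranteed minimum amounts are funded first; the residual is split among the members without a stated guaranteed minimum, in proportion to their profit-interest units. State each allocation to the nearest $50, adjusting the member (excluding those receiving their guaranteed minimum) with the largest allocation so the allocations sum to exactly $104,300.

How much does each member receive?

Haddad: $29,300; Ibarra: $15,700; Tam: $34,900; Chaudhri: $24,400

Guaranteed amounts: Haddad $29,300. Residual $75,000.
Residual split over remaining profit-interest units 43: Ibarra 15,697.67 → $15,700; Tam 34,883.72 → $34,900; Chaudhri 24,418.60 → $24,400.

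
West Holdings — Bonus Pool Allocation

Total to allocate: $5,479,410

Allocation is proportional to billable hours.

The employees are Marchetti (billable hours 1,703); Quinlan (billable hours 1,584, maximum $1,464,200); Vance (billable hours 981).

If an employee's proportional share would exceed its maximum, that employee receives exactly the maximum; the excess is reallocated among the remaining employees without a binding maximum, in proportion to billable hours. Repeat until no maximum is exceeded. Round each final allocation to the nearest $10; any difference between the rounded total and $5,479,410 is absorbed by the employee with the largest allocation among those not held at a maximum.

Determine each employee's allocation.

Combined billable hours = 4,268.
Pro-rata shares before constraints: Marchetti 2,186,371.89; Quinlan 2,033,595.46; Vance 1,259,442.65.
Cap binds for Quinlan ($1,464,200); residual $4,015,210 reallocated over remaining billable hours 2,684.
Shares after redistribution: Marchetti 2,547,653.74 → $2,547,650; Vance 1,467,556.26 → $1,467,560.

Marchetti: $2,547,650 · Quinlan: $1,464,200 · Vance: $1,467,560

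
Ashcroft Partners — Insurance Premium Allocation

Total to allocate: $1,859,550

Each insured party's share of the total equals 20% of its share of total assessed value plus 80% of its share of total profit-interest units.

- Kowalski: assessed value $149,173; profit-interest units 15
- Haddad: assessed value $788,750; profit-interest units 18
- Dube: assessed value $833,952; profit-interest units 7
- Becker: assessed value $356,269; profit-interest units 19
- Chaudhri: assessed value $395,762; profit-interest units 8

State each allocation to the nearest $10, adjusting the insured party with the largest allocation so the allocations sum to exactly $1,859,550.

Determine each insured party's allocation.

Totals — assessed value 2,523,906, profit-interest units 67.
Blended shares (20% assessed value + 80% profit-interest units): Kowalski 0.1909; Haddad 0.2774; Dube 0.1497; Becker 0.2551; Chaudhri 0.1269.
Pro-rata amounts: Kowalski 355,035.11; Haddad 515,890.68; Dube 278,312.02; Becker 474,366.05; Chaudhri 235,946.14.
After rounding ($10): Kowalski $355,040; Haddad $515,890; Dube $278,310; Becker $474,370; Chaudhri $235,950. Sum = $1,859,560.
Difference $1,859,550 − $1,859,560 = −$10 applied to largest allocation (Haddad): Haddad becomes $515,880.

Kowalski: $355,040; Haddad: $515,880; Dube: $278,310; Becker: $474,370; Chaudhri: $235,950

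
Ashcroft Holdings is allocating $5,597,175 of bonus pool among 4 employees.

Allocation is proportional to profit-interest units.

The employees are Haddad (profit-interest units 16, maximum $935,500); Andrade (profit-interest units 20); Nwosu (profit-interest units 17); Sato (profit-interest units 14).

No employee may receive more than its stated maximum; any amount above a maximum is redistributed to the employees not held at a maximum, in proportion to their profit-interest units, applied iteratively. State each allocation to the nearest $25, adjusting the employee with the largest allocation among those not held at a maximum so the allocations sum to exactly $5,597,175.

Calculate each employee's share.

Haddad: $935,500 · Andrade: $1,828,100 · Nwosu: $1,553,900 · Sato: $1,279,675

Combined profit-interest units = 67.
Pro-rata shares before constraints: Haddad 1,336,638.81; Andrade 1,670,798.51; Nwosu 1,420,178.73; Sato 1,169,558.96.
Held at cap: Haddad ($935,500); balance $4,661,675 reallocated over remaining profit-interest units 51.
Redistributed shares: Andrade 1,828,107.84 → $1,828,100; Nwosu 1,553,891.67 → $1,553,900; Sato 1,279,675.49 → $1,279,675.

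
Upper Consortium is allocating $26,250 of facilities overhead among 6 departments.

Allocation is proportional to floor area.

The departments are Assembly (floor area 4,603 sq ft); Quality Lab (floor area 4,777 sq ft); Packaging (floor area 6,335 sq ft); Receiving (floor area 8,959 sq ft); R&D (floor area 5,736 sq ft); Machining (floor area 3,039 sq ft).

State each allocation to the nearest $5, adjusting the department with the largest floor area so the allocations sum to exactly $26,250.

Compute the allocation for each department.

Assembly: $3,610 | Quality Lab: $3,750 | Packaging: $4,970 | Receiving: $7,035 | R&D: $4,500 | Machining: $2,385

Combined floor area = 33,449.
Proportional shares: Assembly 4,603/33,449 × $26,250 = 3,612.33; Quality Lab 4,777/33,449 × $26,250 = 3,748.88; Packaging 6,335/33,449 × $26,250 = 4,971.56; Receiving 8,959/33,449 × $26,250 = 7,030.82; R&D 5,736/33,449 × $26,250 = 4,501.48; Machining 3,039/33,449 × $26,250 = 2,384.94.
Rounded to nearest $5: Assembly $3,610; Quality Lab $3,750; Packaging $4,970; Receiving $7,030; R&D $4,500; Machining $2,385. Sum = $26,245.
Difference $26,250 − $26,245 = +$5 applied to largest floor area (Receiving): Receiving becomes $7,035.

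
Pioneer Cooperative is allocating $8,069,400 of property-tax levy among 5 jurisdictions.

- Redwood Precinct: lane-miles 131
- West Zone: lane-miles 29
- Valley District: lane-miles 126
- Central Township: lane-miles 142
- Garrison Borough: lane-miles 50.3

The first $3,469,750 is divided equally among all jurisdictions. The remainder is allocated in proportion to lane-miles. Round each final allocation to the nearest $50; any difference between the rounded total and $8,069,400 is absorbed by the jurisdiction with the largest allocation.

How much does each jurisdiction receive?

First tranche $3,469,750 split equally: $693,950 each.
Remainder $4,599,650 by lane-miles (total 478.3): Redwood Precinct 1,259,782.88 → $1,259,800; West Zone 278,883.23 → $278,900; Valley District 1,211,699.56 → $1,211,700; Central Township 1,365,566.17 → $1,365,550; Garrison Borough 483,718.16 → $483,700.
Totals: Redwood Precinct $693,950 + $1,259,800 = $1,953,750; West Zone $693,950 + $278,900 = $972,850; Valley District $693,950 + $1,211,700 = $1,905,650; Central Township $693,950 + $1,365,550 = $2,059,500; Garrison Borough $693,950 + $483,700 = $1,177,650.

Redwood Precinct: $1,953,750; West Zone: $972,850; Valley District: $1,905,650; Central Township: $2,059,500; Garrison Borough: $1,177,650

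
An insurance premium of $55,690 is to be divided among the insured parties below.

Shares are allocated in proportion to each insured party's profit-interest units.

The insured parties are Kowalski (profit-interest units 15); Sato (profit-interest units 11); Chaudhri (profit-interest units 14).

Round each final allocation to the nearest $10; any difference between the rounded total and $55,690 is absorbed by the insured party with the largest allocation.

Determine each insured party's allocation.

Kowalski: $20,890 | Sato: $15,310 | Chaudhri: $19,490

Total profit-interest units = 40.
Pro-rata amounts: Kowalski 15/40 × $55,690 = 20,883.75; Sato 11/40 × $55,690 = 15,314.75; Chaudhri 14/40 × $55,690 = 19,491.50.
At nearest $10: Kowalski $20,880; Sato $15,310; Chaudhri $19,490. Sum = $55,680.
Difference $55,690 − $55,680 = +$10 applied to largest allocation (Kowalski): Kowalski becomes $20,890.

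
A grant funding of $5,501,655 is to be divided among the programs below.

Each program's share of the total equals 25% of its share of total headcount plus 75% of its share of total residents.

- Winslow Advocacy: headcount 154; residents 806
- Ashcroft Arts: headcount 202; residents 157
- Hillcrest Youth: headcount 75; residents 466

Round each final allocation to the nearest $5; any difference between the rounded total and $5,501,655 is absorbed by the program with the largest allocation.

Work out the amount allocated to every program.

Winslow Advocacy: $2,818,775; Ashcroft Arts: $1,097,965; Hillcrest Youth: $1,584,915

Headcount total 431; residents total 1,429.
Composite weights (25% headcount + 75% residents): Winslow Advocacy 0.5124; Ashcroft Arts 0.1996; Hillcrest Youth 0.2881.
Unrounded shares: Winslow Advocacy 2,818,774.26; Ashcroft Arts 1,097,963.38; Hillcrest Youth 1,584,917.36.
At nearest $5: Winslow Advocacy $2,818,775; Ashcroft Arts $1,097,965; Hillcrest Youth $1,584,915. Sum = $5,501,655.
Rounded total matches; no reconciliation needed.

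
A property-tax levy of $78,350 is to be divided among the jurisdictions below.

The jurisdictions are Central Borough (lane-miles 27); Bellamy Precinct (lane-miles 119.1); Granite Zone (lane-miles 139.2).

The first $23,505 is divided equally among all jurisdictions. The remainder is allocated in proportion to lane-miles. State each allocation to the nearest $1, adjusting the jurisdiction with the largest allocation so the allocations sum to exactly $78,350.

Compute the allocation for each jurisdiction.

First tranche $23,505 split equally: $7,835 each.
Remainder $54,845 by lane-miles (total 285.3): Central Borough 5,190.38 → $5,190; Bellamy Precinct 22,895.34 → $22,895; Granite Zone 26,759.28 → $26,759.
Rounding difference +$1 on remainder applied to Granite Zone.
Totals: Central Borough $7,835 + $5,190 = $13,025; Bellamy Precinct $7,835 + $22,895 = $30,730; Granite Zone $7,835 + $26,760 = $34,595.

Central Borough: $13,025; Bellamy Precinct: $30,730; Granite Zone: $34,595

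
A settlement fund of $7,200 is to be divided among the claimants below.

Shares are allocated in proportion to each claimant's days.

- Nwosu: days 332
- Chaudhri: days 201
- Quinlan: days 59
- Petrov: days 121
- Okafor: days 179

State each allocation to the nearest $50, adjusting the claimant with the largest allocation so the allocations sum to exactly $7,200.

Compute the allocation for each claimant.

Nwosu: $2,650; Chaudhri: $1,600; Quinlan: $500; Petrov: $1,000; Okafor: $1,450

Total days = 892.
Raw shares: Nwosu 332/892 × $7,200 = 2,679.82; Chaudhri 201/892 × $7,200 = 1,622.42; Quinlan 59/892 × $7,200 = 476.23; Petrov 121/892 × $7,200 = 976.68; Okafor 179/892 × $7,200 = 1,444.84.
At nearest $50: Nwosu $2,700; Chaudhri $1,600; Quinlan $500; Petrov $1,000; Okafor $1,450. Sum = $7,250.
Difference $7,200 − $7,250 = −$50 applied to largest allocation (Nwosu): Nwosu becomes $2,650.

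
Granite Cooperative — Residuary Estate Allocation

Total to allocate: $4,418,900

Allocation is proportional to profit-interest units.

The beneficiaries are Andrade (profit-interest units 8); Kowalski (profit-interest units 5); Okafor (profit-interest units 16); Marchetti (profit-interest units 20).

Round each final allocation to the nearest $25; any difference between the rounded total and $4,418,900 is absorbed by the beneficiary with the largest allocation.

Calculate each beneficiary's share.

Profit-interest units total: 49.
Proportional shares: Andrade 8/49 × $4,418,900 = 721,453.06; Kowalski 5/49 × $4,418,900 = 450,908.16; Okafor 16/49 × $4,418,900 = 1,442,906.12; Marchetti 20/49 × $4,418,900 = 1,803,632.65.
At nearest $25: Andrade $721,450; Kowalski $450,900; Okafor $1,442,900; Marchetti $1,803,625. Sum = $4,418,875.
Difference $4,418,900 − $4,418,875 = +$25 applied to largest allocation (Marchetti): Marchetti becomes $1,803,650.

Andrade: $721,450; Kowalski: $450,900; Okafor: $1,442,900; Marchetti: $1,803,650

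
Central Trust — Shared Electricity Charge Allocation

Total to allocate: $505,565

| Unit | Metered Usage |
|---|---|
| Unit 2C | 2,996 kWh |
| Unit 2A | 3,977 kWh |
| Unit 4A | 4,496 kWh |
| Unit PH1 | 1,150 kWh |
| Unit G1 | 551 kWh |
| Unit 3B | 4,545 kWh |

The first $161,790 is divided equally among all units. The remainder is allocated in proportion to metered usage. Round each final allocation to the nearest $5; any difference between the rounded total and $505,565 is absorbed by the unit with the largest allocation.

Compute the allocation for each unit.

Unit 2C: $85,105 · Unit 2A: $104,140 · Unit 4A: $114,215 · Unit PH1: $49,280 · Unit G1: $37,660 · Unit 3B: $115,165

First tranche $161,790 split equally: $26,965 each.
Remainder $343,775 by metered usage (total 17,715): Unit 2C 58,139.99 → $58,140; Unit 2A 77,177.15 → $77,175; Unit 4A 87,248.79 → $87,250; Unit PH1 22,316.75 → $22,315; Unit G1 10,692.63 → $10,695; Unit 3B 88,199.68 → $88,200.
Totals: Unit 2C $26,965 + $58,140 = $85,105; Unit 2A $26,965 + $77,175 = $104,140; Unit 4A $26,965 + $87,250 = $114,215; Unit PH1 $26,965 + $22,315 = $49,280; Unit G1 $26,965 + $10,695 = $37,660; Unit 3B $26,965 + $88,200 = $115,165.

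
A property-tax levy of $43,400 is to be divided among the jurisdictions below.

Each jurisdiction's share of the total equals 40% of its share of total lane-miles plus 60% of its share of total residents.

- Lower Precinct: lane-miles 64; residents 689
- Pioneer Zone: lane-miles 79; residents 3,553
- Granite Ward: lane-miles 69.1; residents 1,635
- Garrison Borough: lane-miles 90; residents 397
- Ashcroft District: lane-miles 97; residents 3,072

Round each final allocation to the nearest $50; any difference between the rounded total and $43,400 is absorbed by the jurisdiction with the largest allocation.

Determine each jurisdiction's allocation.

Totals — lane-miles 399.1, residents 9,346.
Blended shares (40% lane-miles + 60% residents): Lower Precinct 0.1084; Pioneer Zone 0.3073; Granite Ward 0.1742; Garrison Borough 0.1157; Ashcroft District 0.2944.
Unrounded shares: Lower Precinct 4,703.57; Pioneer Zone 13,335.77; Granite Ward 7,561.17; Garrison Borough 5,020.94; Ashcroft District 12,778.56.
After rounding ($50): Lower Precinct $4,700; Pioneer Zone $13,350; Granite Ward $7,550; Garrison Borough $5,000; Ashcroft District $12,800. Sum = $43,400.
Rounded total matches; no reconciliation needed.

Lower Precinct: $4,700; Pioneer Zone: $13,350; Granite Ward: $7,550; Garrison Borough: $5,000; Ashcroft District: $12,800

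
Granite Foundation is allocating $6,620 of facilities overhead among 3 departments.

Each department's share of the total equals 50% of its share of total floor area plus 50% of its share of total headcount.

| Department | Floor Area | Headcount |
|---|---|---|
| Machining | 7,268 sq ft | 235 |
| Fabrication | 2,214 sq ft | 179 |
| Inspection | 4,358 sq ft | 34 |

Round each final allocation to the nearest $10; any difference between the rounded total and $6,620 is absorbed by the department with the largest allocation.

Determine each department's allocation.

Machining: $3,480 | Fabrication: $1,850 | Inspection: $1,290

Floor area total 13,840; headcount total 448.
Combined weights (50% floor area + 50% headcount): Machining 0.5248; Fabrication 0.2798; Inspection 0.1954.
Unrounded shares: Machining 3,474.50; Fabrication 1,852.03; Inspection 1,293.47.
At nearest $10: Machining $3,470; Fabrication $1,850; Inspection $1,290. Sum = $6,610.
Difference $6,620 − $6,610 = +$10 applied to largest allocation (Machining): Machining becomes $3,480.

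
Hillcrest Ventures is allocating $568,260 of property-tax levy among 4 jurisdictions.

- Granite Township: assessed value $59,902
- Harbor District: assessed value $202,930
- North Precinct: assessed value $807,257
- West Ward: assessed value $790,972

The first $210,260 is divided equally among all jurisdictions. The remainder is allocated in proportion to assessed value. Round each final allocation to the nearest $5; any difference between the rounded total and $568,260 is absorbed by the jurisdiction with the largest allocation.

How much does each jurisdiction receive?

Granite Township: $64,090 | Harbor District: $91,600 | North Precinct: $207,850 | West Ward: $204,720

First tranche $210,260 split equally: $52,565 each.
Remainder $358,000 by assessed value (total 1,861,061): Granite Township 11,522.95 → $11,525; Harbor District 39,036.30 → $39,035; North Precinct 155,286.69 → $155,285; West Ward 152,154.05 → $152,155.
Totals: Granite Township $52,565 + $11,525 = $64,090; Harbor District $52,565 + $39,035 = $91,600; North Precinct $52,565 + $155,285 = $207,850; West Ward $52,565 + $152,155 = $204,720.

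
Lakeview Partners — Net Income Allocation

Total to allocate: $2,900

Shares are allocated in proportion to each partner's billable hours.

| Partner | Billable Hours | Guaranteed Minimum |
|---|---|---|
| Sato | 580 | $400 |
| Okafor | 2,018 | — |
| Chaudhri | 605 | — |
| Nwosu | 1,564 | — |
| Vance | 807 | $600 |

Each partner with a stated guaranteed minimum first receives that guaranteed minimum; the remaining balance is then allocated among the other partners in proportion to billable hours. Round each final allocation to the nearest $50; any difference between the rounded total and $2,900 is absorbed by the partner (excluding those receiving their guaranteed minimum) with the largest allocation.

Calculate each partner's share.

Sato: $400 · Okafor: $950 · Chaudhri: $250 · Nwosu: $700 · Vance: $600

Fund the minimums — Sato $400; Vance $600. Residual $1,900.
Residual split over remaining billable hours 4,187: Okafor 915.74 → $900; Chaudhri 274.54 → $250; Nwosu 709.72 → $700.
Rounding difference +$50 applied to Okafor → $950.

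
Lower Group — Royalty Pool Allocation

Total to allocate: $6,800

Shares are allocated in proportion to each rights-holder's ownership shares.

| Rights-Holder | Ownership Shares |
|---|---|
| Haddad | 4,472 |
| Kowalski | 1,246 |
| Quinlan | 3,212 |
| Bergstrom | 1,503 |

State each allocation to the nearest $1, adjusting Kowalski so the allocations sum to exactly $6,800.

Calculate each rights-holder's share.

Sum of ownership shares: 10,433.
Raw shares: Haddad 4,472/10,433 × $6,800 = 2,914.75; Kowalski 1,246/10,433 × $6,800 = 812.12; Quinlan 3,212/10,433 × $6,800 = 2,093.51; Bergstrom 1,503/10,433 × $6,800 = 979.62.
After rounding ($1): Haddad $2,915; Kowalski $812; Quinlan $2,094; Bergstrom $980. Sum = $6,801.
Difference $6,800 − $6,801 = −$1 applied to Kowalski: Kowalski becomes $811.

Haddad: $2,915 · Kowalski: $811 · Quinlan: $2,094 · Bergstrom: $980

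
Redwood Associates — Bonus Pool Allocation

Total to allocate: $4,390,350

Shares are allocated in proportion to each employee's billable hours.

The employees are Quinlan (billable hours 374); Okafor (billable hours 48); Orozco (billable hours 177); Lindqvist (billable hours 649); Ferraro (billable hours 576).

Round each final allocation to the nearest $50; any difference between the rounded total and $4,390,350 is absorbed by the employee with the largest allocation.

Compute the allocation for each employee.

Sum of billable hours: 1,824.
Pro-rata amounts: Quinlan 374/1,824 × $4,390,350 = 900,214.31; Okafor 48/1,824 × $4,390,350 = 115,535.53; Orozco 177/1,824 × $4,390,350 = 426,037.25; Lindqvist 649/1,824 × $4,390,350 = 1,562,136.60; Ferraro 576/1,824 × $4,390,350 = 1,386,426.32.
At nearest $50: Quinlan $900,200; Okafor $115,550; Orozco $426,050; Lindqvist $1,562,150; Ferraro $1,386,450. Sum = $4,390,400.
Difference $4,390,350 − $4,390,400 = −$50 applied to largest allocation (Lindqvist): Lindqvist becomes $1,562,100.

Quinlan: $900,200 · Okafor: $115,550 · Orozco: $426,050 · Lindqvist: $1,562,100 · Ferraro: $1,386,450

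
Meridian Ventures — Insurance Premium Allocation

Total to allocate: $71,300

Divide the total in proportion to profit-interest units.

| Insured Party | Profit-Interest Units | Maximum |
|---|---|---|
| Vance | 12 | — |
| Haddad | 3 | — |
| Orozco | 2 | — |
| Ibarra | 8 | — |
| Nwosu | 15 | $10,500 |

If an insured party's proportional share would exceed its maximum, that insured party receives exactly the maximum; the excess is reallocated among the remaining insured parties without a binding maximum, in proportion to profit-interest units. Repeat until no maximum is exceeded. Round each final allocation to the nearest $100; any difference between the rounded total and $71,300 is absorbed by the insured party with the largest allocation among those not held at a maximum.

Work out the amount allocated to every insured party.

Sum of profit-interest units: 40.
Pro-rata shares before constraints: Vance 21,390.00; Haddad 5,347.50; Orozco 3,565.00; Ibarra 14,260.00; Nwosu 26,737.50.
Cap binds for Nwosu ($10,500); remaining pool $60,800 reallocated over remaining profit-interest units 25.
Redistributed shares: Vance 29,184.00 → $29,200; Haddad 7,296.00 → $7,300; Orozco 4,864.00 → $4,900; Ibarra 19,456.00 → $19,500.
Rounding difference −$100 applied to Vance → $29,100.

Vance: $29,100 | Haddad: $7,300 | Orozco: $4,900 | Ibarra: $19,500 | Nwosu: $10,500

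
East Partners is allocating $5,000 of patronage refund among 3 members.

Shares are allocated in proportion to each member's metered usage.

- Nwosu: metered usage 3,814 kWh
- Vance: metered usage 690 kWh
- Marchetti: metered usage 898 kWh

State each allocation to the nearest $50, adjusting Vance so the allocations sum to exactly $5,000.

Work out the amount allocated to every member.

Total metered usage = 5,402.
Raw shares: Nwosu 3,814/5,402 × $5,000 = 3,530.17; Vance 690/5,402 × $5,000 = 638.65; Marchetti 898/5,402 × $5,000 = 831.17.
At nearest $50: Nwosu $3,550; Vance $650; Marchetti $850. Sum = $5,050.
Difference $5,000 − $5,050 = −$50 applied to Vance: Vance becomes $600.

Nwosu: $3,550; Vance: $600; Marchetti: $850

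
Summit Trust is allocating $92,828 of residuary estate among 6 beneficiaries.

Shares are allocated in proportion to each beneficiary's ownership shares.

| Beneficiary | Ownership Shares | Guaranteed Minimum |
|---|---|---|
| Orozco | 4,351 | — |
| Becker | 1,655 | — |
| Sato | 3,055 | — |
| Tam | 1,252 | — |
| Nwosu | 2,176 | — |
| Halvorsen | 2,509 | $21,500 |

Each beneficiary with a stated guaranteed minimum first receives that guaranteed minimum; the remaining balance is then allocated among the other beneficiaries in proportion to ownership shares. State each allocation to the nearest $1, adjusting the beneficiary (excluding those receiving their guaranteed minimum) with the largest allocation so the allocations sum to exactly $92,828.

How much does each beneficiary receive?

Orozco: $24,849 · Becker: $9,452 · Sato: $17,448 · Tam: $7,151 · Nwosu: $12,428 · Halvorsen: $21,500

Fund the minimums — Halvorsen $21,500. Residual $71,328.
Residual split over remaining ownership shares 12,489: Orozco 24,849.72 → $24,850; Becker 9,452.15 → $9,452; Sato 17,447.92 → $17,448; Tam 7,150.505 → $7,151; Nwosu 12,427.71 → $12,428.
Rounding difference −$1 applied to Orozco → $24,849.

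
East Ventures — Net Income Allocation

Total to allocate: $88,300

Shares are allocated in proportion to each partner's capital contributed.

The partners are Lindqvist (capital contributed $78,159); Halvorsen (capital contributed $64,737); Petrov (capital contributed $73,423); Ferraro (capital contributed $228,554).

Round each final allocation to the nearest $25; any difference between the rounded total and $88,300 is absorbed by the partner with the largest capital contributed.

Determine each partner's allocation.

Capital contributed total: 444,873.
Unrounded shares: Lindqvist 78,159/444,873 × $88,300 = 15,513.28; Halvorsen 64,737/444,873 × $88,300 = 12,849.23; Petrov 73,423/444,873 × $88,300 = 14,573.26; Ferraro 228,554/444,873 × $88,300 = 45,364.22.
At nearest $25: Lindqvist $15,525; Halvorsen $12,850; Petrov $14,575; Ferraro $45,375. Sum = $88,325.
Difference $88,300 − $88,325 = −$25 applied to largest capital contributed (Ferraro): Ferraro becomes $45,350.

Lindqvist: $15,525 · Halvorsen: $12,850 · Petrov: $14,575 · Ferraro: $45,350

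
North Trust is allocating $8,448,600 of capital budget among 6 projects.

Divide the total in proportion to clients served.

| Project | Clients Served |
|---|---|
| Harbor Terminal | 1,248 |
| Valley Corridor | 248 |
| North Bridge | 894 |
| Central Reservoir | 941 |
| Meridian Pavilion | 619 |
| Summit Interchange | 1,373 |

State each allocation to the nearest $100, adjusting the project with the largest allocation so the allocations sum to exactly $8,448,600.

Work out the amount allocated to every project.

Clients served total: 5,323.
Raw shares: Harbor Terminal 1,248/5,323 × $8,448,600 = 1,980,810.22; Valley Corridor 248/5,323 × $8,448,600 = 393,622.54; North Bridge 894/5,323 × $8,448,600 = 1,418,945.78; Central Reservoir 941/5,323 × $8,448,600 = 1,493,543.60; Meridian Pavilion 619/5,323 × $8,448,600 = 982,469.17; Summit Interchange 1,373/5,323 × $8,448,600 = 2,179,208.68.
After rounding ($100): Harbor Terminal $1,980,800; Valley Corridor $393,600; North Bridge $1,418,900; Central Reservoir $1,493,500; Meridian Pavilion $982,500; Summit Interchange $2,179,200. Sum = $8,448,500.
Difference $8,448,600 − $8,448,500 = +$100 applied to largest allocation (Summit Interchange): Summit Interchange becomes $2,179,300.

Harbor Terminal: $1,980,800 · Valley Corridor: $393,600 · North Bridge: $1,418,900 · Central Reservoir: $1,493,500 · Meridian Pavilion: $982,500 · Summit Interchange: $2,179,300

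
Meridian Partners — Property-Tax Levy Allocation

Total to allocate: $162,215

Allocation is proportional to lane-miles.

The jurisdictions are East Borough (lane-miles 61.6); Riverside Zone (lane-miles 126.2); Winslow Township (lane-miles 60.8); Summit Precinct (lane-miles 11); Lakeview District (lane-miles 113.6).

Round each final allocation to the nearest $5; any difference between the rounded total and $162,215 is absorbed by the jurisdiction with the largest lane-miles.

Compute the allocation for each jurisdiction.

East Borough: $26,775 · Riverside Zone: $54,860 · Winslow Township: $26,425 · Summit Precinct: $4,780 · Lakeview District: $49,375

Sum of lane-miles: 373.2.
Raw shares: East Borough 61.6/373.2 × $162,215 = 26,775.04; Riverside Zone 126.2/373.2 × $162,215 = 54,854.05; Winslow Township 60.8/373.2 × $162,215 = 26,427.31; Summit Precinct 11/373.2 × $162,215 = 4,781.26; Lakeview District 113.6/373.2 × $162,215 = 49,377.34.
After rounding ($5): East Borough $26,775; Riverside Zone $54,855; Winslow Township $26,425; Summit Precinct $4,780; Lakeview District $49,375. Sum = $162,210.
Difference $162,215 − $162,210 = +$5 applied to largest lane-miles (Riverside Zone): Riverside Zone becomes $54,860.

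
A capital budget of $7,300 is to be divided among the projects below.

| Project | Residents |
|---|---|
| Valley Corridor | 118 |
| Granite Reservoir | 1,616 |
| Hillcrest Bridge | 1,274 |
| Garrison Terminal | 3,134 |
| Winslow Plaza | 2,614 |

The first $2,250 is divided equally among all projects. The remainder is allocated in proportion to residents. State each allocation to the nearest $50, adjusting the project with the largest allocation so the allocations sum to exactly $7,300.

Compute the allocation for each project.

Equal tier: $2,250 ÷ 5 = $450 apiece.
Remainder $5,050 by residents (total 8,756): Valley Corridor 68.06 → $50; Granite Reservoir 932.02 → $950; Hillcrest Bridge 734.78 → $750; Garrison Terminal 1,807.53 → $1,800; Winslow Plaza 1,507.62 → $1,500.
Totals: Valley Corridor $450 + $50 = $500; Granite Reservoir $450 + $950 = $1,400; Hillcrest Bridge $450 + $750 = $1,200; Garrison Terminal $450 + $1,800 = $2,250; Winslow Plaza $450 + $1,500 = $1,950.

Valley Corridor: $500; Granite Reservoir: $1,400; Hillcrest Bridge: $1,200; Garrison Terminal: $2,250; Winslow Plaza: $1,950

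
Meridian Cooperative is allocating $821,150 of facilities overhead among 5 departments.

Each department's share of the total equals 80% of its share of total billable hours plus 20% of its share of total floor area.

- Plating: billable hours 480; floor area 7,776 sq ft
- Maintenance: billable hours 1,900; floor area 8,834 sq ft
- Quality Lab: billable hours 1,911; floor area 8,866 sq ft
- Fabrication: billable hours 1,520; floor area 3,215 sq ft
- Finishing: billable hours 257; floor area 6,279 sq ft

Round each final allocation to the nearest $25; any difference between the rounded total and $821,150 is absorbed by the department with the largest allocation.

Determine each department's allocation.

Plating: $88,475 | Maintenance: $247,175 | Quality Lab: $248,550 | Fabrication: $179,650 | Finishing: $57,300

Billable hours total 6,068; floor area total 34,970.
Blended shares (80% billable hours + 20% floor area): Plating 0.1078; Maintenance 0.3010; Quality Lab 0.3027; Fabrication 0.2188; Finishing 0.0698.
Proportional shares: Plating 88,483.18; Maintenance 247,180.69; Quality Lab 248,521.83; Fabrication 179,653.42; Finishing 57,310.89.
Rounded to nearest $25: Plating $88,475; Maintenance $247,175; Quality Lab $248,525; Fabrication $179,650; Finishing $57,300. Sum = $821,125.
Difference $821,150 − $821,125 = +$25 applied to largest allocation (Quality Lab): Quality Lab becomes $248,550.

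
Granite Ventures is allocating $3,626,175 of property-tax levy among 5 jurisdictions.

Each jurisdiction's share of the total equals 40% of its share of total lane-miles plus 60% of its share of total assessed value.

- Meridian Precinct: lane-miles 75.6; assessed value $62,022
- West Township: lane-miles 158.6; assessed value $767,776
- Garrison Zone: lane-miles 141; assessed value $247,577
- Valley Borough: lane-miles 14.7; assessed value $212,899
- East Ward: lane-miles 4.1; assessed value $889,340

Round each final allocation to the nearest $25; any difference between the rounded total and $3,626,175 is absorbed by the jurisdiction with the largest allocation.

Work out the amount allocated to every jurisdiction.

Totals — lane-miles 394, assessed value 2,179,614.
Combined weights (40% lane-miles + 60% assessed value): Meridian Precinct 0.0938; West Township 0.3724; Garrison Zone 0.2113; Valley Borough 0.0735; East Ward 0.2490.
Unrounded shares: Meridian Precinct 340,224.30; West Township 1,350,268.44; Garrison Zone 766,209.81; Valley Borough 266,633.70; East Ward 902,838.75.
At nearest $25: Meridian Precinct $340,225; West Township $1,350,275; Garrison Zone $766,200; Valley Borough $266,625; East Ward $902,850. Sum = $3,626,175.
Sum already equals the total — no adjustment.

Meridian Precinct: $340,225 | West Township: $1,350,275 | Garrison Zone: $766,200 | Valley Borough: $266,625 | East Ward: $902,850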